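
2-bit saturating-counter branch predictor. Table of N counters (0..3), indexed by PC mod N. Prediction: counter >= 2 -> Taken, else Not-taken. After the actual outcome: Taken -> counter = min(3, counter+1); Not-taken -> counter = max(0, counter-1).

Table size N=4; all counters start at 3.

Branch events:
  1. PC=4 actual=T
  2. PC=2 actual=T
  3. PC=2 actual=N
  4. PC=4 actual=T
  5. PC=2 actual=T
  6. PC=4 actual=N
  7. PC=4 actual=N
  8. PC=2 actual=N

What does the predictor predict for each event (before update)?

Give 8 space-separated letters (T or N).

Ev 1: PC=4 idx=0 pred=T actual=T -> ctr[0]=3
Ev 2: PC=2 idx=2 pred=T actual=T -> ctr[2]=3
Ev 3: PC=2 idx=2 pred=T actual=N -> ctr[2]=2
Ev 4: PC=4 idx=0 pred=T actual=T -> ctr[0]=3
Ev 5: PC=2 idx=2 pred=T actual=T -> ctr[2]=3
Ev 6: PC=4 idx=0 pred=T actual=N -> ctr[0]=2
Ev 7: PC=4 idx=0 pred=T actual=N -> ctr[0]=1
Ev 8: PC=2 idx=2 pred=T actual=N -> ctr[2]=2

Answer: T T T T T T T T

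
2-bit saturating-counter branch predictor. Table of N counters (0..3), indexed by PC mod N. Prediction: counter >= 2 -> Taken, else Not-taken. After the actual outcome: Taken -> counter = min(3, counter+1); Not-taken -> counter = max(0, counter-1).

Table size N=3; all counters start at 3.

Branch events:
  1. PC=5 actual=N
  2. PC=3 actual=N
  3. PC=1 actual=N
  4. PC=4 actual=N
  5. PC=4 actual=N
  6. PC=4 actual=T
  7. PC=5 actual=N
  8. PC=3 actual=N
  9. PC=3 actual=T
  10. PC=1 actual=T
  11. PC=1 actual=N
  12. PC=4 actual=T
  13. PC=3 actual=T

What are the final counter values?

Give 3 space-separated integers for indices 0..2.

Ev 1: PC=5 idx=2 pred=T actual=N -> ctr[2]=2
Ev 2: PC=3 idx=0 pred=T actual=N -> ctr[0]=2
Ev 3: PC=1 idx=1 pred=T actual=N -> ctr[1]=2
Ev 4: PC=4 idx=1 pred=T actual=N -> ctr[1]=1
Ev 5: PC=4 idx=1 pred=N actual=N -> ctr[1]=0
Ev 6: PC=4 idx=1 pred=N actual=T -> ctr[1]=1
Ev 7: PC=5 idx=2 pred=T actual=N -> ctr[2]=1
Ev 8: PC=3 idx=0 pred=T actual=N -> ctr[0]=1
Ev 9: PC=3 idx=0 pred=N actual=T -> ctr[0]=2
Ev 10: PC=1 idx=1 pred=N actual=T -> ctr[1]=2
Ev 11: PC=1 idx=1 pred=T actual=N -> ctr[1]=1
Ev 12: PC=4 idx=1 pred=N actual=T -> ctr[1]=2
Ev 13: PC=3 idx=0 pred=T actual=T -> ctr[0]=3

Answer: 3 2 1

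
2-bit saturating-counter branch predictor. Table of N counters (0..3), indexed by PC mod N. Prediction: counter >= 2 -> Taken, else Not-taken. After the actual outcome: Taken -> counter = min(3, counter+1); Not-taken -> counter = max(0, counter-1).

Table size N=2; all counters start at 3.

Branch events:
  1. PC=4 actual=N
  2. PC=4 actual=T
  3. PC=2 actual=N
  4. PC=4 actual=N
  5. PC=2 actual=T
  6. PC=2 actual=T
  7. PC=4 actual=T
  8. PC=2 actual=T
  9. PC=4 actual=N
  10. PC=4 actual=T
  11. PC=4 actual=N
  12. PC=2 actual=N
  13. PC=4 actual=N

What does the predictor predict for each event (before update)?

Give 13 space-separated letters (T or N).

Answer: T T T T N T T T T T T T N

Derivation:
Ev 1: PC=4 idx=0 pred=T actual=N -> ctr[0]=2
Ev 2: PC=4 idx=0 pred=T actual=T -> ctr[0]=3
Ev 3: PC=2 idx=0 pred=T actual=N -> ctr[0]=2
Ev 4: PC=4 idx=0 pred=T actual=N -> ctr[0]=1
Ev 5: PC=2 idx=0 pred=N actual=T -> ctr[0]=2
Ev 6: PC=2 idx=0 pred=T actual=T -> ctr[0]=3
Ev 7: PC=4 idx=0 pred=T actual=T -> ctr[0]=3
Ev 8: PC=2 idx=0 pred=T actual=T -> ctr[0]=3
Ev 9: PC=4 idx=0 pred=T actual=N -> ctr[0]=2
Ev 10: PC=4 idx=0 pred=T actual=T -> ctr[0]=3
Ev 11: PC=4 idx=0 pred=T actual=N -> ctr[0]=2
Ev 12: PC=2 idx=0 pred=T actual=N -> ctr[0]=1
Ev 13: PC=4 idx=0 pred=N actual=N -> ctr[0]=0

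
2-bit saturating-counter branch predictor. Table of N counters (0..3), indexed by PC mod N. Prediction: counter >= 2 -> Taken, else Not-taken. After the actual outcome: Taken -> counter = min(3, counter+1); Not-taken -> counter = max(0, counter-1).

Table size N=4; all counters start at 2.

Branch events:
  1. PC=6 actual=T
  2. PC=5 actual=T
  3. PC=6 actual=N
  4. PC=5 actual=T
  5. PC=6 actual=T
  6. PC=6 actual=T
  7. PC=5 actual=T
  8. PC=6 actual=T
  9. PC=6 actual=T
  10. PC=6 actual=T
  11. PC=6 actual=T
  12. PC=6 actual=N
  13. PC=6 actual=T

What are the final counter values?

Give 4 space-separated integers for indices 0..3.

Ev 1: PC=6 idx=2 pred=T actual=T -> ctr[2]=3
Ev 2: PC=5 idx=1 pred=T actual=T -> ctr[1]=3
Ev 3: PC=6 idx=2 pred=T actual=N -> ctr[2]=2
Ev 4: PC=5 idx=1 pred=T actual=T -> ctr[1]=3
Ev 5: PC=6 idx=2 pred=T actual=T -> ctr[2]=3
Ev 6: PC=6 idx=2 pred=T actual=T -> ctr[2]=3
Ev 7: PC=5 idx=1 pred=T actual=T -> ctr[1]=3
Ev 8: PC=6 idx=2 pred=T actual=T -> ctr[2]=3
Ev 9: PC=6 idx=2 pred=T actual=T -> ctr[2]=3
Ev 10: PC=6 idx=2 pred=T actual=T -> ctr[2]=3
Ev 11: PC=6 idx=2 pred=T actual=T -> ctr[2]=3
Ev 12: PC=6 idx=2 pred=T actual=N -> ctr[2]=2
Ev 13: PC=6 idx=2 pred=T actual=T -> ctr[2]=3

Answer: 2 3 3 2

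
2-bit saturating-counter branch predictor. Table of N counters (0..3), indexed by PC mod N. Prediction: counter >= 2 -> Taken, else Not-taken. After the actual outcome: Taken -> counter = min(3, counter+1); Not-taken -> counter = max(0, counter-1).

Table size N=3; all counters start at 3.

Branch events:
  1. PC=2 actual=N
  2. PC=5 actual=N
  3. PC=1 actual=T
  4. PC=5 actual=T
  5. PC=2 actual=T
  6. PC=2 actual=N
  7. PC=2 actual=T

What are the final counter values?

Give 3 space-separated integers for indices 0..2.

Ev 1: PC=2 idx=2 pred=T actual=N -> ctr[2]=2
Ev 2: PC=5 idx=2 pred=T actual=N -> ctr[2]=1
Ev 3: PC=1 idx=1 pred=T actual=T -> ctr[1]=3
Ev 4: PC=5 idx=2 pred=N actual=T -> ctr[2]=2
Ev 5: PC=2 idx=2 pred=T actual=T -> ctr[2]=3
Ev 6: PC=2 idx=2 pred=T actual=N -> ctr[2]=2
Ev 7: PC=2 idx=2 pred=T actual=T -> ctr[2]=3

Answer: 3 3 3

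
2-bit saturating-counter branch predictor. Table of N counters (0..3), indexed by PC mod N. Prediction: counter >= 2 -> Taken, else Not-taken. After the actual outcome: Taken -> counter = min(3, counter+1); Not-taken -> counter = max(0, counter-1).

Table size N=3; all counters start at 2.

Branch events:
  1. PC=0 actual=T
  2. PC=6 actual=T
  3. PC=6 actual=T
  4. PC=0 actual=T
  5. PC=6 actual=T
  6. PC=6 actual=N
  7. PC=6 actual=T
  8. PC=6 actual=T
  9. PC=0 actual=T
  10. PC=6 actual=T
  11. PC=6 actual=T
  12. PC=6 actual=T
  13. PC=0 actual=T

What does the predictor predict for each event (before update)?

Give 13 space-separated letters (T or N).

Answer: T T T T T T T T T T T T T

Derivation:
Ev 1: PC=0 idx=0 pred=T actual=T -> ctr[0]=3
Ev 2: PC=6 idx=0 pred=T actual=T -> ctr[0]=3
Ev 3: PC=6 idx=0 pred=T actual=T -> ctr[0]=3
Ev 4: PC=0 idx=0 pred=T actual=T -> ctr[0]=3
Ev 5: PC=6 idx=0 pred=T actual=T -> ctr[0]=3
Ev 6: PC=6 idx=0 pred=T actual=N -> ctr[0]=2
Ev 7: PC=6 idx=0 pred=T actual=T -> ctr[0]=3
Ev 8: PC=6 idx=0 pred=T actual=T -> ctr[0]=3
Ev 9: PC=0 idx=0 pred=T actual=T -> ctr[0]=3
Ev 10: PC=6 idx=0 pred=T actual=T -> ctr[0]=3
Ev 11: PC=6 idx=0 pred=T actual=T -> ctr[0]=3
Ev 12: PC=6 idx=0 pred=T actual=T -> ctr[0]=3
Ev 13: PC=0 idx=0 pred=T actual=T -> ctr[0]=3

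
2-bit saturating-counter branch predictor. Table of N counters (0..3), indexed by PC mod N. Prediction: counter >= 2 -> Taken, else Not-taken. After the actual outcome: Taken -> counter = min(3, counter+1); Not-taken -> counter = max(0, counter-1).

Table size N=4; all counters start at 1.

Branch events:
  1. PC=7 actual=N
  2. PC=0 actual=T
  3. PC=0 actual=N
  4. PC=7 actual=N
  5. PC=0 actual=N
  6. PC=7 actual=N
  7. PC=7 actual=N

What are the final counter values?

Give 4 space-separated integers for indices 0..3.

Ev 1: PC=7 idx=3 pred=N actual=N -> ctr[3]=0
Ev 2: PC=0 idx=0 pred=N actual=T -> ctr[0]=2
Ev 3: PC=0 idx=0 pred=T actual=N -> ctr[0]=1
Ev 4: PC=7 idx=3 pred=N actual=N -> ctr[3]=0
Ev 5: PC=0 idx=0 pred=N actual=N -> ctr[0]=0
Ev 6: PC=7 idx=3 pred=N actual=N -> ctr[3]=0
Ev 7: PC=7 idx=3 pred=N actual=N -> ctr[3]=0

Answer: 0 1 1 0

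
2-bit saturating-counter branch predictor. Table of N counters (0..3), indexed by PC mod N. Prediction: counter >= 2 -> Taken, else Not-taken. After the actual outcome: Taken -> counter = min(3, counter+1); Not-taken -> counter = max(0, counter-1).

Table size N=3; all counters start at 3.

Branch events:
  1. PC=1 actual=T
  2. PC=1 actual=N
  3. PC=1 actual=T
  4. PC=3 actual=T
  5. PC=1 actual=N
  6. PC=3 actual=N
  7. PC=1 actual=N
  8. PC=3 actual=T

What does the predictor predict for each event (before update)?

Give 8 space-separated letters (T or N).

Ev 1: PC=1 idx=1 pred=T actual=T -> ctr[1]=3
Ev 2: PC=1 idx=1 pred=T actual=N -> ctr[1]=2
Ev 3: PC=1 idx=1 pred=T actual=T -> ctr[1]=3
Ev 4: PC=3 idx=0 pred=T actual=T -> ctr[0]=3
Ev 5: PC=1 idx=1 pred=T actual=N -> ctr[1]=2
Ev 6: PC=3 idx=0 pred=T actual=N -> ctr[0]=2
Ev 7: PC=1 idx=1 pred=T actual=N -> ctr[1]=1
Ev 8: PC=3 idx=0 pred=T actual=T -> ctr[0]=3

Answer: T T T T T T T T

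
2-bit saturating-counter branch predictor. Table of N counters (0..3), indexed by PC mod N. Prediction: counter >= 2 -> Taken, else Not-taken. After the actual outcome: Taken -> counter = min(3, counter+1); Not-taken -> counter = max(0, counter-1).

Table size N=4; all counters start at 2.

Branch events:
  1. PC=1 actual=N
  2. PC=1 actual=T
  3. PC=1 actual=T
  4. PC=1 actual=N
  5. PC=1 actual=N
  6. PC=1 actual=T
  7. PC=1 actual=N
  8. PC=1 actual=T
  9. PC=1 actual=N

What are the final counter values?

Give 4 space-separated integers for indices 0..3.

Answer: 2 1 2 2

Derivation:
Ev 1: PC=1 idx=1 pred=T actual=N -> ctr[1]=1
Ev 2: PC=1 idx=1 pred=N actual=T -> ctr[1]=2
Ev 3: PC=1 idx=1 pred=T actual=T -> ctr[1]=3
Ev 4: PC=1 idx=1 pred=T actual=N -> ctr[1]=2
Ev 5: PC=1 idx=1 pred=T actual=N -> ctr[1]=1
Ev 6: PC=1 idx=1 pred=N actual=T -> ctr[1]=2
Ev 7: PC=1 idx=1 pred=T actual=N -> ctr[1]=1
Ev 8: PC=1 idx=1 pred=N actual=T -> ctr[1]=2
Ev 9: PC=1 idx=1 pred=T actual=N -> ctr[1]=1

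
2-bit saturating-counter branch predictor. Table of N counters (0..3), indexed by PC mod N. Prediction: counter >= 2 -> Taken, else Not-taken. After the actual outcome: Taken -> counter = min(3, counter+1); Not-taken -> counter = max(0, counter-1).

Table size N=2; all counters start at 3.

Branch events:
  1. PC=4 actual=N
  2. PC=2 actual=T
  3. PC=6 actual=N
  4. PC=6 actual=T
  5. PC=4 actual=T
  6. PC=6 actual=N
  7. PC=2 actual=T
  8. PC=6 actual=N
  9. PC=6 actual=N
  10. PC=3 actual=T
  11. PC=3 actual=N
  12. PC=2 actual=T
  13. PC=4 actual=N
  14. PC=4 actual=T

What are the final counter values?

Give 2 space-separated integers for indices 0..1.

Ev 1: PC=4 idx=0 pred=T actual=N -> ctr[0]=2
Ev 2: PC=2 idx=0 pred=T actual=T -> ctr[0]=3
Ev 3: PC=6 idx=0 pred=T actual=N -> ctr[0]=2
Ev 4: PC=6 idx=0 pred=T actual=T -> ctr[0]=3
Ev 5: PC=4 idx=0 pred=T actual=T -> ctr[0]=3
Ev 6: PC=6 idx=0 pred=T actual=N -> ctr[0]=2
Ev 7: PC=2 idx=0 pred=T actual=T -> ctr[0]=3
Ev 8: PC=6 idx=0 pred=T actual=N -> ctr[0]=2
Ev 9: PC=6 idx=0 pred=T actual=N -> ctr[0]=1
Ev 10: PC=3 idx=1 pred=T actual=T -> ctr[1]=3
Ev 11: PC=3 idx=1 pred=T actual=N -> ctr[1]=2
Ev 12: PC=2 idx=0 pred=N actual=T -> ctr[0]=2
Ev 13: PC=4 idx=0 pred=T actual=N -> ctr[0]=1
Ev 14: PC=4 idx=0 pred=N actual=T -> ctr[0]=2

Answer: 2 2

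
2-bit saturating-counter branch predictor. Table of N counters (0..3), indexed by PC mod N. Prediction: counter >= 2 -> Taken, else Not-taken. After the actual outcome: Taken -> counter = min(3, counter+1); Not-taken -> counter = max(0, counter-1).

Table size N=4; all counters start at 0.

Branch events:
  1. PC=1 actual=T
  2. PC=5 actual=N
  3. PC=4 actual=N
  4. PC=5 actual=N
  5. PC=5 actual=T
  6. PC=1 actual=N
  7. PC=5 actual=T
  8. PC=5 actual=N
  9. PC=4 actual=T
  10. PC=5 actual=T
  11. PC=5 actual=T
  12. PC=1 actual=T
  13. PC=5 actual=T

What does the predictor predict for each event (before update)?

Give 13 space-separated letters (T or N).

Ev 1: PC=1 idx=1 pred=N actual=T -> ctr[1]=1
Ev 2: PC=5 idx=1 pred=N actual=N -> ctr[1]=0
Ev 3: PC=4 idx=0 pred=N actual=N -> ctr[0]=0
Ev 4: PC=5 idx=1 pred=N actual=N -> ctr[1]=0
Ev 5: PC=5 idx=1 pred=N actual=T -> ctr[1]=1
Ev 6: PC=1 idx=1 pred=N actual=N -> ctr[1]=0
Ev 7: PC=5 idx=1 pred=N actual=T -> ctr[1]=1
Ev 8: PC=5 idx=1 pred=N actual=N -> ctr[1]=0
Ev 9: PC=4 idx=0 pred=N actual=T -> ctr[0]=1
Ev 10: PC=5 idx=1 pred=N actual=T -> ctr[1]=1
Ev 11: PC=5 idx=1 pred=N actual=T -> ctr[1]=2
Ev 12: PC=1 idx=1 pred=T actual=T -> ctr[1]=3
Ev 13: PC=5 idx=1 pred=T actual=T -> ctr[1]=3

Answer: N N N N N N N N N N N T T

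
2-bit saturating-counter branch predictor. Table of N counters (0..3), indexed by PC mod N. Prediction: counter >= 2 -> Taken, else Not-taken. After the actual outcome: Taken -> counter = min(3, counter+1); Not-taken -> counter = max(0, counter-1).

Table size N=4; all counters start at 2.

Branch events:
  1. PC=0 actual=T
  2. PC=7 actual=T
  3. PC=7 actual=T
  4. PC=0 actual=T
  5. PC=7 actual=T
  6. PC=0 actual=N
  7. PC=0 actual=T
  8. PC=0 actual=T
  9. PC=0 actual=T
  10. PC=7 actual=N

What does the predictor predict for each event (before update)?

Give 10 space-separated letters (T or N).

Ev 1: PC=0 idx=0 pred=T actual=T -> ctr[0]=3
Ev 2: PC=7 idx=3 pred=T actual=T -> ctr[3]=3
Ev 3: PC=7 idx=3 pred=T actual=T -> ctr[3]=3
Ev 4: PC=0 idx=0 pred=T actual=T -> ctr[0]=3
Ev 5: PC=7 idx=3 pred=T actual=T -> ctr[3]=3
Ev 6: PC=0 idx=0 pred=T actual=N -> ctr[0]=2
Ev 7: PC=0 idx=0 pred=T actual=T -> ctr[0]=3
Ev 8: PC=0 idx=0 pred=T actual=T -> ctr[0]=3
Ev 9: PC=0 idx=0 pred=T actual=T -> ctr[0]=3
Ev 10: PC=7 idx=3 pred=T actual=N -> ctr[3]=2

Answer: T T T T T T T T T T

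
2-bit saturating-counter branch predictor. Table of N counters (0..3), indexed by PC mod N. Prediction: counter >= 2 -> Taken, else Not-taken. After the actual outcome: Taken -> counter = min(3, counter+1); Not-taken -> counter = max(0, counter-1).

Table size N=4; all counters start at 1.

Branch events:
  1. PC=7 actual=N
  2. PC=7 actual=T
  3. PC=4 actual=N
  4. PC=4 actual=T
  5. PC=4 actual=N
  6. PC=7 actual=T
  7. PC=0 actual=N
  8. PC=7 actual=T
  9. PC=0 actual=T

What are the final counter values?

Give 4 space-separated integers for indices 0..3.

Answer: 1 1 1 3

Derivation:
Ev 1: PC=7 idx=3 pred=N actual=N -> ctr[3]=0
Ev 2: PC=7 idx=3 pred=N actual=T -> ctr[3]=1
Ev 3: PC=4 idx=0 pred=N actual=N -> ctr[0]=0
Ev 4: PC=4 idx=0 pred=N actual=T -> ctr[0]=1
Ev 5: PC=4 idx=0 pred=N actual=N -> ctr[0]=0
Ev 6: PC=7 idx=3 pred=N actual=T -> ctr[3]=2
Ev 7: PC=0 idx=0 pred=N actual=N -> ctr[0]=0
Ev 8: PC=7 idx=3 pred=T actual=T -> ctr[3]=3
Ev 9: PC=0 idx=0 pred=N actual=T -> ctr[0]=1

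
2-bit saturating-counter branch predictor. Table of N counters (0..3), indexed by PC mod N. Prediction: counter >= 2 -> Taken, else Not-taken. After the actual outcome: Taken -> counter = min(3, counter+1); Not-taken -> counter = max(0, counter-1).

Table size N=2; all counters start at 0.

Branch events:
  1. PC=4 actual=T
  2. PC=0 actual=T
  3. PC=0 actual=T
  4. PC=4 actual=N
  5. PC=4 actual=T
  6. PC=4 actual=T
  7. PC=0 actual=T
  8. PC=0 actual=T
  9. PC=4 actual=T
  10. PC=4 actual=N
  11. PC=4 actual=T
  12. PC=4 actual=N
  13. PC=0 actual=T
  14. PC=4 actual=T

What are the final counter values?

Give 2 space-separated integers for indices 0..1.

Answer: 3 0

Derivation:
Ev 1: PC=4 idx=0 pred=N actual=T -> ctr[0]=1
Ev 2: PC=0 idx=0 pred=N actual=T -> ctr[0]=2
Ev 3: PC=0 idx=0 pred=T actual=T -> ctr[0]=3
Ev 4: PC=4 idx=0 pred=T actual=N -> ctr[0]=2
Ev 5: PC=4 idx=0 pred=T actual=T -> ctr[0]=3
Ev 6: PC=4 idx=0 pred=T actual=T -> ctr[0]=3
Ev 7: PC=0 idx=0 pred=T actual=T -> ctr[0]=3
Ev 8: PC=0 idx=0 pred=T actual=T -> ctr[0]=3
Ev 9: PC=4 idx=0 pred=T actual=T -> ctr[0]=3
Ev 10: PC=4 idx=0 pred=T actual=N -> ctr[0]=2
Ev 11: PC=4 idx=0 pred=T actual=T -> ctr[0]=3
Ev 12: PC=4 idx=0 pred=T actual=N -> ctr[0]=2
Ev 13: PC=0 idx=0 pred=T actual=T -> ctr[0]=3
Ev 14: PC=4 idx=0 pred=T actual=T -> ctr[0]=3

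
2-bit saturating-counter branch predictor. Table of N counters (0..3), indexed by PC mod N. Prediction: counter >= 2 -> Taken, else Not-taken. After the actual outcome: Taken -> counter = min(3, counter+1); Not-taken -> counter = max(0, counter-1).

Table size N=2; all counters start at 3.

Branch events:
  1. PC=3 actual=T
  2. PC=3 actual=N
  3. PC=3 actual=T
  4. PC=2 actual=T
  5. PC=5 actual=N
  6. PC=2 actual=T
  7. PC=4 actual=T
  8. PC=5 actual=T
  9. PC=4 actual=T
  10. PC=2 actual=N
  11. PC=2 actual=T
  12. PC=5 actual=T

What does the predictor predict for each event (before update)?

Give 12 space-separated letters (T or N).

Answer: T T T T T T T T T T T T

Derivation:
Ev 1: PC=3 idx=1 pred=T actual=T -> ctr[1]=3
Ev 2: PC=3 idx=1 pred=T actual=N -> ctr[1]=2
Ev 3: PC=3 idx=1 pred=T actual=T -> ctr[1]=3
Ev 4: PC=2 idx=0 pred=T actual=T -> ctr[0]=3
Ev 5: PC=5 idx=1 pred=T actual=N -> ctr[1]=2
Ev 6: PC=2 idx=0 pred=T actual=T -> ctr[0]=3
Ev 7: PC=4 idx=0 pred=T actual=T -> ctr[0]=3
Ev 8: PC=5 idx=1 pred=T actual=T -> ctr[1]=3
Ev 9: PC=4 idx=0 pred=T actual=T -> ctr[0]=3
Ev 10: PC=2 idx=0 pred=T actual=N -> ctr[0]=2
Ev 11: PC=2 idx=0 pred=T actual=T -> ctr[0]=3
Ev 12: PC=5 idx=1 pred=T actual=T -> ctr[1]=3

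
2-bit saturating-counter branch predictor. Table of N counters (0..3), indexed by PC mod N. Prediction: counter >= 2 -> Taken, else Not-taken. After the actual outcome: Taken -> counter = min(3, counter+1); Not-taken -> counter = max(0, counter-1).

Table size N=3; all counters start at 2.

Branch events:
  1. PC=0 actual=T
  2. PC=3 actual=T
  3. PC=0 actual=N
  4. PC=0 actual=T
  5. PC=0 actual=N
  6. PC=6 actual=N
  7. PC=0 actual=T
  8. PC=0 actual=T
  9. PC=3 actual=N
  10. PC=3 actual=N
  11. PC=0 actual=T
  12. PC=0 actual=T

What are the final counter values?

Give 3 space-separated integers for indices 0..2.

Ev 1: PC=0 idx=0 pred=T actual=T -> ctr[0]=3
Ev 2: PC=3 idx=0 pred=T actual=T -> ctr[0]=3
Ev 3: PC=0 idx=0 pred=T actual=N -> ctr[0]=2
Ev 4: PC=0 idx=0 pred=T actual=T -> ctr[0]=3
Ev 5: PC=0 idx=0 pred=T actual=N -> ctr[0]=2
Ev 6: PC=6 idx=0 pred=T actual=N -> ctr[0]=1
Ev 7: PC=0 idx=0 pred=N actual=T -> ctr[0]=2
Ev 8: PC=0 idx=0 pred=T actual=T -> ctr[0]=3
Ev 9: PC=3 idx=0 pred=T actual=N -> ctr[0]=2
Ev 10: PC=3 idx=0 pred=T actual=N -> ctr[0]=1
Ev 11: PC=0 idx=0 pred=N actual=T -> ctr[0]=2
Ev 12: PC=0 idx=0 pred=T actual=T -> ctr[0]=3

Answer: 3 2 2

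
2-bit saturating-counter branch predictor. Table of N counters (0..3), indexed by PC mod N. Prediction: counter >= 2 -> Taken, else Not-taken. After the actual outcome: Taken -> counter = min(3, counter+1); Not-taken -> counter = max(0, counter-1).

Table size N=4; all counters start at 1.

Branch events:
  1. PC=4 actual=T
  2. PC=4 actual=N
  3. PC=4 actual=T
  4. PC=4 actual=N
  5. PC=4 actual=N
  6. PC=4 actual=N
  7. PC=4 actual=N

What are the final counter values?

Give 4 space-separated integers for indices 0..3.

Answer: 0 1 1 1

Derivation:
Ev 1: PC=4 idx=0 pred=N actual=T -> ctr[0]=2
Ev 2: PC=4 idx=0 pred=T actual=N -> ctr[0]=1
Ev 3: PC=4 idx=0 pred=N actual=T -> ctr[0]=2
Ev 4: PC=4 idx=0 pred=T actual=N -> ctr[0]=1
Ev 5: PC=4 idx=0 pred=N actual=N -> ctr[0]=0
Ev 6: PC=4 idx=0 pred=N actual=N -> ctr[0]=0
Ev 7: PC=4 idx=0 pred=N actual=N -> ctr[0]=0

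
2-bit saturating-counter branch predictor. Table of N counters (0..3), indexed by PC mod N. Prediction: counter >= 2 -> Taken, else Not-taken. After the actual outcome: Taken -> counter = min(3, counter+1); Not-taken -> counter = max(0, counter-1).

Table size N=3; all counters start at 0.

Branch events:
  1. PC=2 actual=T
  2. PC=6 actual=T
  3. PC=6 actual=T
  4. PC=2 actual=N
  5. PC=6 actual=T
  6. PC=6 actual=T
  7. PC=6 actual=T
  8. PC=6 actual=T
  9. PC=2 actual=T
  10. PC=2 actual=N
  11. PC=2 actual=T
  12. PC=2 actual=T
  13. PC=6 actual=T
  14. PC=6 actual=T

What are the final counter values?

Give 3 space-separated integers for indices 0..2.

Answer: 3 0 2

Derivation:
Ev 1: PC=2 idx=2 pred=N actual=T -> ctr[2]=1
Ev 2: PC=6 idx=0 pred=N actual=T -> ctr[0]=1
Ev 3: PC=6 idx=0 pred=N actual=T -> ctr[0]=2
Ev 4: PC=2 idx=2 pred=N actual=N -> ctr[2]=0
Ev 5: PC=6 idx=0 pred=T actual=T -> ctr[0]=3
Ev 6: PC=6 idx=0 pred=T actual=T -> ctr[0]=3
Ev 7: PC=6 idx=0 pred=T actual=T -> ctr[0]=3
Ev 8: PC=6 idx=0 pred=T actual=T -> ctr[0]=3
Ev 9: PC=2 idx=2 pred=N actual=T -> ctr[2]=1
Ev 10: PC=2 idx=2 pred=N actual=N -> ctr[2]=0
Ev 11: PC=2 idx=2 pred=N actual=T -> ctr[2]=1
Ev 12: PC=2 idx=2 pred=N actual=T -> ctr[2]=2
Ev 13: PC=6 idx=0 pred=T actual=T -> ctr[0]=3
Ev 14: PC=6 idx=0 pred=T actual=T -> ctr[0]=3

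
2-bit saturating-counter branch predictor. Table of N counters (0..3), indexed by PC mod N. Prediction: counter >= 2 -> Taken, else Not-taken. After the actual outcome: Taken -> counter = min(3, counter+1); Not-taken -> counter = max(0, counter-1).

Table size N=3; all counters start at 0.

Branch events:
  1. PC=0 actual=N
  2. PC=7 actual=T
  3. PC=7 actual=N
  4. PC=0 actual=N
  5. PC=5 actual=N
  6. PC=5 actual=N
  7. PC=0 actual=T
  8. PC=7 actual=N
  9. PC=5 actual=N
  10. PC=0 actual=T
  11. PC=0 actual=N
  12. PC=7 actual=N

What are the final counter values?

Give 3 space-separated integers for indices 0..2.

Ev 1: PC=0 idx=0 pred=N actual=N -> ctr[0]=0
Ev 2: PC=7 idx=1 pred=N actual=T -> ctr[1]=1
Ev 3: PC=7 idx=1 pred=N actual=N -> ctr[1]=0
Ev 4: PC=0 idx=0 pred=N actual=N -> ctr[0]=0
Ev 5: PC=5 idx=2 pred=N actual=N -> ctr[2]=0
Ev 6: PC=5 idx=2 pred=N actual=N -> ctr[2]=0
Ev 7: PC=0 idx=0 pred=N actual=T -> ctr[0]=1
Ev 8: PC=7 idx=1 pred=N actual=N -> ctr[1]=0
Ev 9: PC=5 idx=2 pred=N actual=N -> ctr[2]=0
Ev 10: PC=0 idx=0 pred=N actual=T -> ctr[0]=2
Ev 11: PC=0 idx=0 pred=T actual=N -> ctr[0]=1
Ev 12: PC=7 idx=1 pred=N actual=N -> ctr[1]=0

Answer: 1 0 0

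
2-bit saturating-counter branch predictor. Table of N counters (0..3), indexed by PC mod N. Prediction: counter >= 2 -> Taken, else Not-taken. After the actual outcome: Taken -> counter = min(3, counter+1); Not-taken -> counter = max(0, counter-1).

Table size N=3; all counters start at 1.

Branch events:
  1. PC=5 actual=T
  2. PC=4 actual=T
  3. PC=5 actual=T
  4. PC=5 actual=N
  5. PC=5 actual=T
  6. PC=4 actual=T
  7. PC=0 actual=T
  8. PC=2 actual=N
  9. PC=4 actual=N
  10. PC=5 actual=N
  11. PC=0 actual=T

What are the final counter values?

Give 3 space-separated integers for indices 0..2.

Ev 1: PC=5 idx=2 pred=N actual=T -> ctr[2]=2
Ev 2: PC=4 idx=1 pred=N actual=T -> ctr[1]=2
Ev 3: PC=5 idx=2 pred=T actual=T -> ctr[2]=3
Ev 4: PC=5 idx=2 pred=T actual=N -> ctr[2]=2
Ev 5: PC=5 idx=2 pred=T actual=T -> ctr[2]=3
Ev 6: PC=4 idx=1 pred=T actual=T -> ctr[1]=3
Ev 7: PC=0 idx=0 pred=N actual=T -> ctr[0]=2
Ev 8: PC=2 idx=2 pred=T actual=N -> ctr[2]=2
Ev 9: PC=4 idx=1 pred=T actual=N -> ctr[1]=2
Ev 10: PC=5 idx=2 pred=T actual=N -> ctr[2]=1
Ev 11: PC=0 idx=0 pred=T actual=T -> ctr[0]=3

Answer: 3 2 1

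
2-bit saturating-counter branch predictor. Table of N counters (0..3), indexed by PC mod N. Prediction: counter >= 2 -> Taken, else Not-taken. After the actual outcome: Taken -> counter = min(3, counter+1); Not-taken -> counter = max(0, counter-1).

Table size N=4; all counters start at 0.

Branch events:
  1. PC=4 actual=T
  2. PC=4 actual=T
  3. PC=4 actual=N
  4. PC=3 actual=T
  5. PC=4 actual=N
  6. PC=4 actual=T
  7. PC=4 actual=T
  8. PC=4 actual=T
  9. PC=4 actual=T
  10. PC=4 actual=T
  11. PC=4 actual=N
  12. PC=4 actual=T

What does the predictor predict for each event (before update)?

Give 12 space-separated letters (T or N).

Answer: N N T N N N N T T T T T

Derivation:
Ev 1: PC=4 idx=0 pred=N actual=T -> ctr[0]=1
Ev 2: PC=4 idx=0 pred=N actual=T -> ctr[0]=2
Ev 3: PC=4 idx=0 pred=T actual=N -> ctr[0]=1
Ev 4: PC=3 idx=3 pred=N actual=T -> ctr[3]=1
Ev 5: PC=4 idx=0 pred=N actual=N -> ctr[0]=0
Ev 6: PC=4 idx=0 pred=N actual=T -> ctr[0]=1
Ev 7: PC=4 idx=0 pred=N actual=T -> ctr[0]=2
Ev 8: PC=4 idx=0 pred=T actual=T -> ctr[0]=3
Ev 9: PC=4 idx=0 pred=T actual=T -> ctr[0]=3
Ev 10: PC=4 idx=0 pred=T actual=T -> ctr[0]=3
Ev 11: PC=4 idx=0 pred=T actual=N -> ctr[0]=2
Ev 12: PC=4 idx=0 pred=T actual=T -> ctr[0]=3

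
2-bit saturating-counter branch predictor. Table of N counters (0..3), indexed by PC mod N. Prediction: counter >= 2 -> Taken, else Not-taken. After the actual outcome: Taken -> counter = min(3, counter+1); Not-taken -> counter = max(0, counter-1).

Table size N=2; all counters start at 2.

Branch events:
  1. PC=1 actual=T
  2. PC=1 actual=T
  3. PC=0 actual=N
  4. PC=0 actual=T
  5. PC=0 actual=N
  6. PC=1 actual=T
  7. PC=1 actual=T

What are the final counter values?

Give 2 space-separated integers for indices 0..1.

Answer: 1 3

Derivation:
Ev 1: PC=1 idx=1 pred=T actual=T -> ctr[1]=3
Ev 2: PC=1 idx=1 pred=T actual=T -> ctr[1]=3
Ev 3: PC=0 idx=0 pred=T actual=N -> ctr[0]=1
Ev 4: PC=0 idx=0 pred=N actual=T -> ctr[0]=2
Ev 5: PC=0 idx=0 pred=T actual=N -> ctr[0]=1
Ev 6: PC=1 idx=1 pred=T actual=T -> ctr[1]=3
Ev 7: PC=1 idx=1 pred=T actual=T -> ctr[1]=3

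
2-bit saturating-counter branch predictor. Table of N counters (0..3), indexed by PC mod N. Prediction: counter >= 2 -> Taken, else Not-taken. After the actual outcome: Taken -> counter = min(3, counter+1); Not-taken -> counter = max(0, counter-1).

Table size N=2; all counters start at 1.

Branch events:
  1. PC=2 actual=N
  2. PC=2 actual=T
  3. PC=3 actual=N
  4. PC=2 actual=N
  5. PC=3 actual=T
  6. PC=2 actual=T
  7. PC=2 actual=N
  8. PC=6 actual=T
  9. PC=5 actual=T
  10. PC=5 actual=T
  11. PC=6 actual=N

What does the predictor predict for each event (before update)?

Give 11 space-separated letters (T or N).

Ev 1: PC=2 idx=0 pred=N actual=N -> ctr[0]=0
Ev 2: PC=2 idx=0 pred=N actual=T -> ctr[0]=1
Ev 3: PC=3 idx=1 pred=N actual=N -> ctr[1]=0
Ev 4: PC=2 idx=0 pred=N actual=N -> ctr[0]=0
Ev 5: PC=3 idx=1 pred=N actual=T -> ctr[1]=1
Ev 6: PC=2 idx=0 pred=N actual=T -> ctr[0]=1
Ev 7: PC=2 idx=0 pred=N actual=N -> ctr[0]=0
Ev 8: PC=6 idx=0 pred=N actual=T -> ctr[0]=1
Ev 9: PC=5 idx=1 pred=N actual=T -> ctr[1]=2
Ev 10: PC=5 idx=1 pred=T actual=T -> ctr[1]=3
Ev 11: PC=6 idx=0 pred=N actual=N -> ctr[0]=0

Answer: N N N N N N N N N T N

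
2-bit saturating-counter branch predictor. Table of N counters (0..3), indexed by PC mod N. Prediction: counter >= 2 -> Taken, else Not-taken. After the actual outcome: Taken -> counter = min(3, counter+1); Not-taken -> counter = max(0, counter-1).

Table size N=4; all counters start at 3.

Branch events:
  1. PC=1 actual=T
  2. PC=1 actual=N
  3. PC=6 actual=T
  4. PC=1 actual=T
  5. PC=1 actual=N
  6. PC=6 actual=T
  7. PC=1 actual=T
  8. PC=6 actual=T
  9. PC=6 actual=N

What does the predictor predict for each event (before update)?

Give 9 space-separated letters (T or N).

Answer: T T T T T T T T T

Derivation:
Ev 1: PC=1 idx=1 pred=T actual=T -> ctr[1]=3
Ev 2: PC=1 idx=1 pred=T actual=N -> ctr[1]=2
Ev 3: PC=6 idx=2 pred=T actual=T -> ctr[2]=3
Ev 4: PC=1 idx=1 pred=T actual=T -> ctr[1]=3
Ev 5: PC=1 idx=1 pred=T actual=N -> ctr[1]=2
Ev 6: PC=6 idx=2 pred=T actual=T -> ctr[2]=3
Ev 7: PC=1 idx=1 pred=T actual=T -> ctr[1]=3
Ev 8: PC=6 idx=2 pred=T actual=T -> ctr[2]=3
Ev 9: PC=6 idx=2 pred=T actual=N -> ctr[2]=2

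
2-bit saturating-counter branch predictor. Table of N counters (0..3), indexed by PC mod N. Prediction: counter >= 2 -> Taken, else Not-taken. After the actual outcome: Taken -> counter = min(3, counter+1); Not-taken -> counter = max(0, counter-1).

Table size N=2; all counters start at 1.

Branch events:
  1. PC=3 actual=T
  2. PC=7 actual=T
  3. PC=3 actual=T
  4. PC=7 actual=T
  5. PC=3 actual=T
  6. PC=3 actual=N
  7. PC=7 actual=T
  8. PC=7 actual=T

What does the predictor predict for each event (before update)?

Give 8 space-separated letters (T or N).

Answer: N T T T T T T T

Derivation:
Ev 1: PC=3 idx=1 pred=N actual=T -> ctr[1]=2
Ev 2: PC=7 idx=1 pred=T actual=T -> ctr[1]=3
Ev 3: PC=3 idx=1 pred=T actual=T -> ctr[1]=3
Ev 4: PC=7 idx=1 pred=T actual=T -> ctr[1]=3
Ev 5: PC=3 idx=1 pred=T actual=T -> ctr[1]=3
Ev 6: PC=3 idx=1 pred=T actual=N -> ctr[1]=2
Ev 7: PC=7 idx=1 pred=T actual=T -> ctr[1]=3
Ev 8: PC=7 idx=1 pred=T actual=T -> ctr[1]=3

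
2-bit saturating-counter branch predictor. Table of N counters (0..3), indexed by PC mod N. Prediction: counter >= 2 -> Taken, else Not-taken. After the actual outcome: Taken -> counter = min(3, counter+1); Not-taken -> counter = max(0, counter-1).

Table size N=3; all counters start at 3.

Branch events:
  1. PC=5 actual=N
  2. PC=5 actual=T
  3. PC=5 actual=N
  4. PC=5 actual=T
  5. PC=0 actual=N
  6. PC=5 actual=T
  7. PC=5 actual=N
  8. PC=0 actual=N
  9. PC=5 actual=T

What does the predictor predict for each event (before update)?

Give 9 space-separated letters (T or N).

Answer: T T T T T T T T T

Derivation:
Ev 1: PC=5 idx=2 pred=T actual=N -> ctr[2]=2
Ev 2: PC=5 idx=2 pred=T actual=T -> ctr[2]=3
Ev 3: PC=5 idx=2 pred=T actual=N -> ctr[2]=2
Ev 4: PC=5 idx=2 pred=T actual=T -> ctr[2]=3
Ev 5: PC=0 idx=0 pred=T actual=N -> ctr[0]=2
Ev 6: PC=5 idx=2 pred=T actual=T -> ctr[2]=3
Ev 7: PC=5 idx=2 pred=T actual=N -> ctr[2]=2
Ev 8: PC=0 idx=0 pred=T actual=N -> ctr[0]=1
Ev 9: PC=5 idx=2 pred=T actual=T -> ctr[2]=3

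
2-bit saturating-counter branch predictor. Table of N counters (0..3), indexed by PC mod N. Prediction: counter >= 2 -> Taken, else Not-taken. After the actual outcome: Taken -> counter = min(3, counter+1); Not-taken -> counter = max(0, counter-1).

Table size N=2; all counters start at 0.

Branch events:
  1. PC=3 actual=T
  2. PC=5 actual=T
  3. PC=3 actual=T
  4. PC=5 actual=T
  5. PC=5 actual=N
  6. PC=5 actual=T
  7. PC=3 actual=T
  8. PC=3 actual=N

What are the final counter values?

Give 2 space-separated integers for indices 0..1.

Ev 1: PC=3 idx=1 pred=N actual=T -> ctr[1]=1
Ev 2: PC=5 idx=1 pred=N actual=T -> ctr[1]=2
Ev 3: PC=3 idx=1 pred=T actual=T -> ctr[1]=3
Ev 4: PC=5 idx=1 pred=T actual=T -> ctr[1]=3
Ev 5: PC=5 idx=1 pred=T actual=N -> ctr[1]=2
Ev 6: PC=5 idx=1 pred=T actual=T -> ctr[1]=3
Ev 7: PC=3 idx=1 pred=T actual=T -> ctr[1]=3
Ev 8: PC=3 idx=1 pred=T actual=N -> ctr[1]=2

Answer: 0 2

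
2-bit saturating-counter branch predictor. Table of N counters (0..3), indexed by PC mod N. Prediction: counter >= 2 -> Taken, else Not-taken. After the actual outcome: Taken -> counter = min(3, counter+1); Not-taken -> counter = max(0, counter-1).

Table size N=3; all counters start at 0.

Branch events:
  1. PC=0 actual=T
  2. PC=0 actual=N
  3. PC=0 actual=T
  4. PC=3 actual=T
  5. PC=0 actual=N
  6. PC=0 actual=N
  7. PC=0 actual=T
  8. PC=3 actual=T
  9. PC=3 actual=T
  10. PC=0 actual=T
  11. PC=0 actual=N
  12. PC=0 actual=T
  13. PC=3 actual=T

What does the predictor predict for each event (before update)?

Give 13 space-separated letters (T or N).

Answer: N N N N T N N N T T T T T

Derivation:
Ev 1: PC=0 idx=0 pred=N actual=T -> ctr[0]=1
Ev 2: PC=0 idx=0 pred=N actual=N -> ctr[0]=0
Ev 3: PC=0 idx=0 pred=N actual=T -> ctr[0]=1
Ev 4: PC=3 idx=0 pred=N actual=T -> ctr[0]=2
Ev 5: PC=0 idx=0 pred=T actual=N -> ctr[0]=1
Ev 6: PC=0 idx=0 pred=N actual=N -> ctr[0]=0
Ev 7: PC=0 idx=0 pred=N actual=T -> ctr[0]=1
Ev 8: PC=3 idx=0 pred=N actual=T -> ctr[0]=2
Ev 9: PC=3 idx=0 pred=T actual=T -> ctr[0]=3
Ev 10: PC=0 idx=0 pred=T actual=T -> ctr[0]=3
Ev 11: PC=0 idx=0 pred=T actual=N -> ctr[0]=2
Ev 12: PC=0 idx=0 pred=T actual=T -> ctr[0]=3
Ev 13: PC=3 idx=0 pred=T actual=T -> ctr[0]=3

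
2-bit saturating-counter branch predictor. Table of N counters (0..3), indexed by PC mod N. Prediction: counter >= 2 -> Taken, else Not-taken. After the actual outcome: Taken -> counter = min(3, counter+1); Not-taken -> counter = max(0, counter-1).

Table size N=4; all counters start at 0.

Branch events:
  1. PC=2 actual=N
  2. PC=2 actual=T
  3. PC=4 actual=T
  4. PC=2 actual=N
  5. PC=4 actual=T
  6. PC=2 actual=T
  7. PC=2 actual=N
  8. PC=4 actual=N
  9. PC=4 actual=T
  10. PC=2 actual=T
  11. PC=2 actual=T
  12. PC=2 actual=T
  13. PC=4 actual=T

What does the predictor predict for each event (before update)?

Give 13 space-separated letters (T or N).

Ev 1: PC=2 idx=2 pred=N actual=N -> ctr[2]=0
Ev 2: PC=2 idx=2 pred=N actual=T -> ctr[2]=1
Ev 3: PC=4 idx=0 pred=N actual=T -> ctr[0]=1
Ev 4: PC=2 idx=2 pred=N actual=N -> ctr[2]=0
Ev 5: PC=4 idx=0 pred=N actual=T -> ctr[0]=2
Ev 6: PC=2 idx=2 pred=N actual=T -> ctr[2]=1
Ev 7: PC=2 idx=2 pred=N actual=N -> ctr[2]=0
Ev 8: PC=4 idx=0 pred=T actual=N -> ctr[0]=1
Ev 9: PC=4 idx=0 pred=N actual=T -> ctr[0]=2
Ev 10: PC=2 idx=2 pred=N actual=T -> ctr[2]=1
Ev 11: PC=2 idx=2 pred=N actual=T -> ctr[2]=2
Ev 12: PC=2 idx=2 pred=T actual=T -> ctr[2]=3
Ev 13: PC=4 idx=0 pred=T actual=T -> ctr[0]=3

Answer: N N N N N N N T N N N T T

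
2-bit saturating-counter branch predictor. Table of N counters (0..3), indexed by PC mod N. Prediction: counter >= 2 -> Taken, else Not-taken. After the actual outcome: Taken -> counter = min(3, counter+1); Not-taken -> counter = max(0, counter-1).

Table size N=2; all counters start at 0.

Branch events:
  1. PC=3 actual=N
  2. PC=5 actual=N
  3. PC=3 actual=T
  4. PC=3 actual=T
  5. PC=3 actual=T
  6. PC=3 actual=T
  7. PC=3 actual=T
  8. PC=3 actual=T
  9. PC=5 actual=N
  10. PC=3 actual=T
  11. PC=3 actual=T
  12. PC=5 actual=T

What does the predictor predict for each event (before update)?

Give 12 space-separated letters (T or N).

Ev 1: PC=3 idx=1 pred=N actual=N -> ctr[1]=0
Ev 2: PC=5 idx=1 pred=N actual=N -> ctr[1]=0
Ev 3: PC=3 idx=1 pred=N actual=T -> ctr[1]=1
Ev 4: PC=3 idx=1 pred=N actual=T -> ctr[1]=2
Ev 5: PC=3 idx=1 pred=T actual=T -> ctr[1]=3
Ev 6: PC=3 idx=1 pred=T actual=T -> ctr[1]=3
Ev 7: PC=3 idx=1 pred=T actual=T -> ctr[1]=3
Ev 8: PC=3 idx=1 pred=T actual=T -> ctr[1]=3
Ev 9: PC=5 idx=1 pred=T actual=N -> ctr[1]=2
Ev 10: PC=3 idx=1 pred=T actual=T -> ctr[1]=3
Ev 11: PC=3 idx=1 pred=T actual=T -> ctr[1]=3
Ev 12: PC=5 idx=1 pred=T actual=T -> ctr[1]=3

Answer: N N N N T T T T T T T T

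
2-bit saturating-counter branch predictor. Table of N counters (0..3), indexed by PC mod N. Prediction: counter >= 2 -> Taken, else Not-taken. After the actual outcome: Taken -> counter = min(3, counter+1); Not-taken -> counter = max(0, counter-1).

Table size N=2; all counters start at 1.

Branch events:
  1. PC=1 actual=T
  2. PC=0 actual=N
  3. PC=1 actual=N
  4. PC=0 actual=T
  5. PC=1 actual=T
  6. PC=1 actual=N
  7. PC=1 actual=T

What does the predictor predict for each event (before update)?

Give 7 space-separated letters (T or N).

Answer: N N T N N T N

Derivation:
Ev 1: PC=1 idx=1 pred=N actual=T -> ctr[1]=2
Ev 2: PC=0 idx=0 pred=N actual=N -> ctr[0]=0
Ev 3: PC=1 idx=1 pred=T actual=N -> ctr[1]=1
Ev 4: PC=0 idx=0 pred=N actual=T -> ctr[0]=1
Ev 5: PC=1 idx=1 pred=N actual=T -> ctr[1]=2
Ev 6: PC=1 idx=1 pred=T actual=N -> ctr[1]=1
Ev 7: PC=1 idx=1 pred=N actual=T -> ctr[1]=2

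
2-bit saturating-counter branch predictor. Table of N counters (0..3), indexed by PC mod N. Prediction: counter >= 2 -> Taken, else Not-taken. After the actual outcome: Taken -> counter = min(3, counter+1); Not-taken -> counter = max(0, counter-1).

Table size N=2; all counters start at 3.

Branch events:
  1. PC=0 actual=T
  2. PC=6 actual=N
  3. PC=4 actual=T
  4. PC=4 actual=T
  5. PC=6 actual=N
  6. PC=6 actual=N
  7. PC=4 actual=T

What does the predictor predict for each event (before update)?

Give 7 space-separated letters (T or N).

Answer: T T T T T T N

Derivation:
Ev 1: PC=0 idx=0 pred=T actual=T -> ctr[0]=3
Ev 2: PC=6 idx=0 pred=T actual=N -> ctr[0]=2
Ev 3: PC=4 idx=0 pred=T actual=T -> ctr[0]=3
Ev 4: PC=4 idx=0 pred=T actual=T -> ctr[0]=3
Ev 5: PC=6 idx=0 pred=T actual=N -> ctr[0]=2
Ev 6: PC=6 idx=0 pred=T actual=N -> ctr[0]=1
Ev 7: PC=4 idx=0 pred=N actual=T -> ctr[0]=2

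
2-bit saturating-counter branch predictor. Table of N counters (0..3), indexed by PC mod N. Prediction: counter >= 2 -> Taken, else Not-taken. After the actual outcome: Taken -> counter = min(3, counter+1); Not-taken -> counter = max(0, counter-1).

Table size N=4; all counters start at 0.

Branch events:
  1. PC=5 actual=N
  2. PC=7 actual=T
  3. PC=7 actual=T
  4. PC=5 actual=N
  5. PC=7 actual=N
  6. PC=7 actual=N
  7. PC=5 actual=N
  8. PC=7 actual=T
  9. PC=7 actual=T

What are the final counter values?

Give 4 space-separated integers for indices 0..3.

Ev 1: PC=5 idx=1 pred=N actual=N -> ctr[1]=0
Ev 2: PC=7 idx=3 pred=N actual=T -> ctr[3]=1
Ev 3: PC=7 idx=3 pred=N actual=T -> ctr[3]=2
Ev 4: PC=5 idx=1 pred=N actual=N -> ctr[1]=0
Ev 5: PC=7 idx=3 pred=T actual=N -> ctr[3]=1
Ev 6: PC=7 idx=3 pred=N actual=N -> ctr[3]=0
Ev 7: PC=5 idx=1 pred=N actual=N -> ctr[1]=0
Ev 8: PC=7 idx=3 pred=N actual=T -> ctr[3]=1
Ev 9: PC=7 idx=3 pred=N actual=T -> ctr[3]=2

Answer: 0 0 0 2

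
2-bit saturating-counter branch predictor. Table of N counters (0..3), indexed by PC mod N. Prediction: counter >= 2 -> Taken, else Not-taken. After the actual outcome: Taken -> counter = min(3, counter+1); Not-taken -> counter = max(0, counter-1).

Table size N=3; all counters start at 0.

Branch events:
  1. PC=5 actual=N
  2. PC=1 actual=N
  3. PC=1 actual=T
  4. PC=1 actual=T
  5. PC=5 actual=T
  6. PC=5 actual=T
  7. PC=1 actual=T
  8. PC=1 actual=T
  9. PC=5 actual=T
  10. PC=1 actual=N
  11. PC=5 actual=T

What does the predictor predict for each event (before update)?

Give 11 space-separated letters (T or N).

Ev 1: PC=5 idx=2 pred=N actual=N -> ctr[2]=0
Ev 2: PC=1 idx=1 pred=N actual=N -> ctr[1]=0
Ev 3: PC=1 idx=1 pred=N actual=T -> ctr[1]=1
Ev 4: PC=1 idx=1 pred=N actual=T -> ctr[1]=2
Ev 5: PC=5 idx=2 pred=N actual=T -> ctr[2]=1
Ev 6: PC=5 idx=2 pred=N actual=T -> ctr[2]=2
Ev 7: PC=1 idx=1 pred=T actual=T -> ctr[1]=3
Ev 8: PC=1 idx=1 pred=T actual=T -> ctr[1]=3
Ev 9: PC=5 idx=2 pred=T actual=T -> ctr[2]=3
Ev 10: PC=1 idx=1 pred=T actual=N -> ctr[1]=2
Ev 11: PC=5 idx=2 pred=T actual=T -> ctr[2]=3

Answer: N N N N N N T T T T T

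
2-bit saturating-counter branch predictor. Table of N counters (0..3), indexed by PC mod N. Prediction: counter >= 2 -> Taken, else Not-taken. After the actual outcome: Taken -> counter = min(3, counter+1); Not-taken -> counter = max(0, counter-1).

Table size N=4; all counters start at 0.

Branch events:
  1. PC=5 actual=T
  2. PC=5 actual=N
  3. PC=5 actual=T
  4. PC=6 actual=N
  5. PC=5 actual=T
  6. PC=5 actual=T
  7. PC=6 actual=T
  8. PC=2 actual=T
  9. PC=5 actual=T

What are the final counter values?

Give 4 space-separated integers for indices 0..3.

Answer: 0 3 2 0

Derivation:
Ev 1: PC=5 idx=1 pred=N actual=T -> ctr[1]=1
Ev 2: PC=5 idx=1 pred=N actual=N -> ctr[1]=0
Ev 3: PC=5 idx=1 pred=N actual=T -> ctr[1]=1
Ev 4: PC=6 idx=2 pred=N actual=N -> ctr[2]=0
Ev 5: PC=5 idx=1 pred=N actual=T -> ctr[1]=2
Ev 6: PC=5 idx=1 pred=T actual=T -> ctr[1]=3
Ev 7: PC=6 idx=2 pred=N actual=T -> ctr[2]=1
Ev 8: PC=2 idx=2 pred=N actual=T -> ctr[2]=2
Ev 9: PC=5 idx=1 pred=T actual=T -> ctr[1]=3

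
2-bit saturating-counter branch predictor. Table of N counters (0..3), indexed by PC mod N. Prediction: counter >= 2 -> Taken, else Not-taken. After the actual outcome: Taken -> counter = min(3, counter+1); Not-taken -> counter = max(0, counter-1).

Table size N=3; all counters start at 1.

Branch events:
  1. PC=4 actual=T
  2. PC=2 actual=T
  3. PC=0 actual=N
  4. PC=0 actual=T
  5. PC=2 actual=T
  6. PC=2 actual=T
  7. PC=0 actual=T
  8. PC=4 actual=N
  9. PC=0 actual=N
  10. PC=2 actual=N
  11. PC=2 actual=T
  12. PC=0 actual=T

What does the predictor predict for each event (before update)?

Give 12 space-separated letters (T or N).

Answer: N N N N T T N T T T T N

Derivation:
Ev 1: PC=4 idx=1 pred=N actual=T -> ctr[1]=2
Ev 2: PC=2 idx=2 pred=N actual=T -> ctr[2]=2
Ev 3: PC=0 idx=0 pred=N actual=N -> ctr[0]=0
Ev 4: PC=0 idx=0 pred=N actual=T -> ctr[0]=1
Ev 5: PC=2 idx=2 pred=T actual=T -> ctr[2]=3
Ev 6: PC=2 idx=2 pred=T actual=T -> ctr[2]=3
Ev 7: PC=0 idx=0 pred=N actual=T -> ctr[0]=2
Ev 8: PC=4 idx=1 pred=T actual=N -> ctr[1]=1
Ev 9: PC=0 idx=0 pred=T actual=N -> ctr[0]=1
Ev 10: PC=2 idx=2 pred=T actual=N -> ctr[2]=2
Ev 11: PC=2 idx=2 pred=T actual=T -> ctr[2]=3
Ev 12: PC=0 idx=0 pred=N actual=T -> ctr[0]=2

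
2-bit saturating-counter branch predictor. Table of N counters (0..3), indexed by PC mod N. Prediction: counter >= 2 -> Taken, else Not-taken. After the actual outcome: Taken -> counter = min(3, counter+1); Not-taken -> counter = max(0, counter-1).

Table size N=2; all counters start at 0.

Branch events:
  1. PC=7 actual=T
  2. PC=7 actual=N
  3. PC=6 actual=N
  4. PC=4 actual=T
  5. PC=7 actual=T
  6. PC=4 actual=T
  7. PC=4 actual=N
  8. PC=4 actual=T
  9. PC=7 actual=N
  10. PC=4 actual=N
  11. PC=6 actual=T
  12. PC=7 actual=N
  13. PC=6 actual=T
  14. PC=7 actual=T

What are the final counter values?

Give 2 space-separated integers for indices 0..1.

Answer: 3 1

Derivation:
Ev 1: PC=7 idx=1 pred=N actual=T -> ctr[1]=1
Ev 2: PC=7 idx=1 pred=N actual=N -> ctr[1]=0
Ev 3: PC=6 idx=0 pred=N actual=N -> ctr[0]=0
Ev 4: PC=4 idx=0 pred=N actual=T -> ctr[0]=1
Ev 5: PC=7 idx=1 pred=N actual=T -> ctr[1]=1
Ev 6: PC=4 idx=0 pred=N actual=T -> ctr[0]=2
Ev 7: PC=4 idx=0 pred=T actual=N -> ctr[0]=1
Ev 8: PC=4 idx=0 pred=N actual=T -> ctr[0]=2
Ev 9: PC=7 idx=1 pred=N actual=N -> ctr[1]=0
Ev 10: PC=4 idx=0 pred=T actual=N -> ctr[0]=1
Ev 11: PC=6 idx=0 pred=N actual=T -> ctr[0]=2
Ev 12: PC=7 idx=1 pred=N actual=N -> ctr[1]=0
Ev 13: PC=6 idx=0 pred=T actual=T -> ctr[0]=3
Ev 14: PC=7 idx=1 pred=N actual=T -> ctr[1]=1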